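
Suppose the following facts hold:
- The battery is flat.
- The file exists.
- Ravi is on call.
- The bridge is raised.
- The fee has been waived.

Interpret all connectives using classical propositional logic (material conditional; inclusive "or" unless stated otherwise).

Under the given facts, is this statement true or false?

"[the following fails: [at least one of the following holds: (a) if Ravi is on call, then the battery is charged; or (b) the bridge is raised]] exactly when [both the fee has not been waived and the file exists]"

Let R = "Ravi is on call" (T), P = "the battery is charged" (F), S = "the bridge is raised" (T), U = "the fee has been waived" (T), Q = "the file exists" (T).
Parsed as ~((R -> P) | S) <-> (~U & Q)

R -> P = T -> F = F
(R -> P) | S = F | T = T
~((R -> P) | S) = ~T = F
~U = ~T = F
~U & Q = F & T = F
~((R -> P) | S) <-> (~U & Q) = F <-> F = T

True.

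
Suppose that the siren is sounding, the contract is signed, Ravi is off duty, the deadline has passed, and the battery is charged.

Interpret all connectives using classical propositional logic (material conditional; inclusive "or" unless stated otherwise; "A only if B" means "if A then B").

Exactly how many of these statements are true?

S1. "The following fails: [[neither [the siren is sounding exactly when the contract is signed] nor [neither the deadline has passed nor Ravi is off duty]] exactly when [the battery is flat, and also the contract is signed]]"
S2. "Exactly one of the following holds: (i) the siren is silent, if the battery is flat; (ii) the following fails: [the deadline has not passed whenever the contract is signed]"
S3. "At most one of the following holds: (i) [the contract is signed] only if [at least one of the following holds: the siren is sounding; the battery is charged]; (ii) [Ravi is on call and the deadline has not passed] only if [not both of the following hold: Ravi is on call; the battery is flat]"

0

Let Q = "the siren is sounding" (True), W = "the contract is signed" (True), V = "the deadline has passed" (True), P = "Ravi is on call" (False), H = "the battery is charged" (True).

S1: This is not (((Q iff W) nor (V nor not P)) iff (not H and W)).

Q iff W = True iff True = True
not P = not False = True
V nor not P = True nor True = False
(Q iff W) nor (V nor not P) = True nor False = False
not H = not True = False
not H and W = False and True = False
((Q iff W) nor (V nor not P)) iff (not H and W) = False iff False = True
not (((Q iff W) nor (V nor not P)) iff (not H and W)) = not True = False
Thus S1 is false.

S2: Formalization: (not H -> not Q) xor not (W -> not V)

not H = not True = False
not Q = not True = False
not H -> not Q = False -> False = True
not V = not True = False
W -> not V = True -> False = False
not (W -> not V) = not False = True
(not H -> not Q) xor not (W -> not V) = True xor True = False
So S2 is false.

S3: Parsed as (W -> (Q or H)) nand ((P and not V) -> (P nand not H))

Q or H = True or True = True
W -> (Q or H) = True -> True = True
not V = not True = False
P and not V = False and False = False
not H = not True = False
P nand not H = False nand False = True
(P and not V) -> (P nand not H) = False -> True = True
(W -> (Q or H)) nand ((P and not V) -> (P nand not H)) = True nand True = False
Hence S3 is false.

Count: 0.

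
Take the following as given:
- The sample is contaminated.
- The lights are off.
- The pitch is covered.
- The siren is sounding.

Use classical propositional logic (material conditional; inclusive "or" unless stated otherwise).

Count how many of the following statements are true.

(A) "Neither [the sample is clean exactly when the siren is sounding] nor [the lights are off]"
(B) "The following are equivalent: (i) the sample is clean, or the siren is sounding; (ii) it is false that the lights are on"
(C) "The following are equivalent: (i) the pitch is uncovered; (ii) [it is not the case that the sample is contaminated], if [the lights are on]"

Let P = "the sample is contaminated" (True), S = "the siren is sounding" (True), Q = "the lights are on" (False), R = "the pitch is covered" (True).

(A): Parsed as (not P iff S) nor not Q

not P = not True = False
not P iff S = False iff True = False
not Q = not False = True
(not P iff S) nor not Q = False nor True = False
Hence (A) is false.

(B): In symbols: (not P or S) iff not Q

not P = not True = False
not P or S = False or True = True
not Q = not False = True
(not P or S) iff not Q = True iff True = True
So (B) is true.

(C): Parsed as not R iff (Q -> not P)

not R = not True = False
not P = not True = False
Q -> not P = False -> False = True
not R iff (Q -> not P) = False iff True = False
Thus (C) is false.

True statements: 1.

1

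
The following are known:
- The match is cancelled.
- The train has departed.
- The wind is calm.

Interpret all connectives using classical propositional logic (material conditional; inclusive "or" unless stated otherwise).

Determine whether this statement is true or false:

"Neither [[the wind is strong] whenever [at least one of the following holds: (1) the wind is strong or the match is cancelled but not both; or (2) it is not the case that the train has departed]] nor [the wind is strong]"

true

Let U = "the wind is strong" (F), D = "the match is cancelled" (T), W = "the train has departed" (T).
Formalization: (((U xor D) | ~W) -> U) nor U

U xor D = F xor T = T
~W = ~T = F
(U xor D) | ~W = T | F = T
((U xor D) | ~W) -> U = T -> F = F
(((U xor D) | ~W) -> U) nor U = F nor F = T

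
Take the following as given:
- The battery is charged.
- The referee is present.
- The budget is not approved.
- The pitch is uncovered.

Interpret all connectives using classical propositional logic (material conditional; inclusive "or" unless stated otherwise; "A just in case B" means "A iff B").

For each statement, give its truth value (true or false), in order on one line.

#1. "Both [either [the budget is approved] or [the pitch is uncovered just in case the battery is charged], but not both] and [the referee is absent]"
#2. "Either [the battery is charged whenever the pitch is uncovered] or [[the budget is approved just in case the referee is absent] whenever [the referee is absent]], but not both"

#1 false; #2 false

Let R = "the budget is approved" (F), S = "the pitch is covered" (F), P = "the battery is charged" (T), Q = "the referee is present" (T).

#1: Formalization: (R xor (~S <-> P)) & ~Q

~S = ~F = T
~S <-> P = T <-> T = T
R xor (~S <-> P) = F xor T = T
~Q = ~T = F
(R xor (~S <-> P)) & ~Q = T & F = F
So #1 is false.

#2: Formalization: (~S -> P) xor (~Q -> (R <-> ~Q))

~S = ~F = T
~S -> P = T -> T = T
~Q = ~T = F
~Q = ~T = F
R <-> ~Q = F <-> F = T
~Q -> (R <-> ~Q) = F -> T = T
(~S -> P) xor (~Q -> (R <-> ~Q)) = T xor T = F
So #2 is false.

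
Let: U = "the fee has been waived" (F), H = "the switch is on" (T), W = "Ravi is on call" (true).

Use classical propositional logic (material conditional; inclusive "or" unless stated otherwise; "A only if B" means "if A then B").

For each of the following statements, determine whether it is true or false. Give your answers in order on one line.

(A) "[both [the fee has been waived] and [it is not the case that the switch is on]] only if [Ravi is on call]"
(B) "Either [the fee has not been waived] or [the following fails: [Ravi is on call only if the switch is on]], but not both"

(A): This is (U & ~H) -> W.

~H = ~T = F
U & ~H = F & F = F
(U & ~H) -> W = F -> T = T
Hence (A) is true.

(B): Parsed as ~U xor ~(W -> H)

~U = ~F = T
W -> H = T -> T = T
~(W -> H) = ~T = F
~U xor ~(W -> H) = T xor F = T
So (B) is true.

(A) true; (B) true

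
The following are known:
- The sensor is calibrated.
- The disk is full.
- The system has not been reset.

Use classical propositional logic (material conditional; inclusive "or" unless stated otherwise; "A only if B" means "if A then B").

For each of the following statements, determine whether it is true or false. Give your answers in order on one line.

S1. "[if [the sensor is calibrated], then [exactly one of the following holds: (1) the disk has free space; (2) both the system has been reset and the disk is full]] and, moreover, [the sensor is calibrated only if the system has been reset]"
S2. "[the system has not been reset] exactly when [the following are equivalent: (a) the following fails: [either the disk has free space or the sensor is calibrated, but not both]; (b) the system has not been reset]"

S1 F, S2 F

Let P = "the sensor is calibrated" (T), S = "the disk is full" (T), M = "the system has been reset" (F).

S1: Formalization: (P -> (~S xor (M & S))) & (P -> M)

~S = ~T = F
M & S = F & T = F
~S xor (M & S) = F xor F = F
P -> (~S xor (M & S)) = T -> F = F
P -> M = T -> F = F
(P -> (~S xor (M & S))) & (P -> M) = F & F = F
Hence S1 is false.

S2: Parsed as ~M <-> (~(~S xor P) <-> ~M)

~M = ~F = T
~S = ~T = F
~S xor P = F xor T = T
~(~S xor P) = ~T = F
~M = ~F = T
~(~S xor P) <-> ~M = F <-> T = F
~M <-> (~(~S xor P) <-> ~M) = T <-> F = F
Hence S2 is false.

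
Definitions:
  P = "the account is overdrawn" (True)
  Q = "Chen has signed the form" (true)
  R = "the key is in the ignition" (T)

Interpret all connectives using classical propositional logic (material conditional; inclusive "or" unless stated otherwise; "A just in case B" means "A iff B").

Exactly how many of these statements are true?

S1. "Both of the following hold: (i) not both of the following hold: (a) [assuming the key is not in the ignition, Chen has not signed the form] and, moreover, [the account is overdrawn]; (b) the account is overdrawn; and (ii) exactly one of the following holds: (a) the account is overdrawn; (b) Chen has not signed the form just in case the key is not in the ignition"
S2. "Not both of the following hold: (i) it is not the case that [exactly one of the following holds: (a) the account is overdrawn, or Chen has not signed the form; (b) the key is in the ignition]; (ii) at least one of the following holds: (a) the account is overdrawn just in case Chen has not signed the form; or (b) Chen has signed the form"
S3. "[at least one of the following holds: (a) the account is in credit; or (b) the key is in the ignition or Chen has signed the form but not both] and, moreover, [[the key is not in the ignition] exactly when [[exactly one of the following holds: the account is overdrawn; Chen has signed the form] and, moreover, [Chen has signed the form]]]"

S1: Formalization: (((¬R → ¬Q) ∧ P) ↑ P) ∧ (P ⊕ (¬Q ↔ ¬R))

¬R = ¬T = F
¬Q = ¬T = F
¬R → ¬Q = F → F = T
(¬R → ¬Q) ∧ P = T ∧ T = T
((¬R → ¬Q) ∧ P) ↑ P = T ↑ T = F
¬Q = ¬T = F
¬R = ¬T = F
¬Q ↔ ¬R = F ↔ F = T
P ⊕ (¬Q ↔ ¬R) = T ⊕ T = F
(((¬R → ¬Q) ∧ P) ↑ P) ∧ (P ⊕ (¬Q ↔ ¬R)) = F ∧ F = F
So S1 is false.

S2: In symbols: ¬((P ∨ ¬Q) ⊕ R) ↑ ((P ↔ ¬Q) ∨ Q)

¬Q = ¬T = F
P ∨ ¬Q = T ∨ F = T
(P ∨ ¬Q) ⊕ R = T ⊕ T = F
¬((P ∨ ¬Q) ⊕ R) = ¬F = T
¬Q = ¬T = F
P ↔ ¬Q = T ↔ F = F
(P ↔ ¬Q) ∨ Q = F ∨ T = T
¬((P ∨ ¬Q) ⊕ R) ↑ ((P ↔ ¬Q) ∨ Q) = T ↑ T = F
So S2 is false.

S3: Parsed as (¬P ∨ (R ⊕ Q)) ∧ (¬R ↔ ((P ⊕ Q) ∧ Q))

¬P = ¬T = F
R ⊕ Q = T ⊕ T = F
¬P ∨ (R ⊕ Q) = F ∨ F = F
¬R = ¬T = F
P ⊕ Q = T ⊕ T = F
(P ⊕ Q) ∧ Q = F ∧ T = F
¬R ↔ ((P ⊕ Q) ∧ Q) = F ↔ F = T
(¬P ∨ (R ⊕ Q)) ∧ (¬R ↔ ((P ⊕ Q) ∧ Q)) = F ∧ T = F
So S3 is false.

True statements: 0 (none).

0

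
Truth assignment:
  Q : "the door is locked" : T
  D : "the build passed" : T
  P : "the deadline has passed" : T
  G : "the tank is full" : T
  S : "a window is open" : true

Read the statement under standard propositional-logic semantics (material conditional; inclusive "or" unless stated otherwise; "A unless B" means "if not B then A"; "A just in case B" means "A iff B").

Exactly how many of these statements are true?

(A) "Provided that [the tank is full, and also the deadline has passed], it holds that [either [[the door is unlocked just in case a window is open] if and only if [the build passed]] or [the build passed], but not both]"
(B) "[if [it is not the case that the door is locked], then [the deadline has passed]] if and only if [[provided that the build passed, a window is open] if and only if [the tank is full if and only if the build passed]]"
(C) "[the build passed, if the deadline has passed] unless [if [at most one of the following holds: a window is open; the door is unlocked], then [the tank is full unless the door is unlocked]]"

(A): Parsed as (G ∧ P) → (((¬Q ↔ S) ↔ D) ⊕ D)

G ∧ P = T ∧ T = T
¬Q = ¬T = F
¬Q ↔ S = F ↔ T = F
(¬Q ↔ S) ↔ D = F ↔ T = F
((¬Q ↔ S) ↔ D) ⊕ D = F ⊕ T = T
(G ∧ P) → (((¬Q ↔ S) ↔ D) ⊕ D) = T → T = T
So (A) is true.

(B): In symbols: (¬Q → P) ↔ ((D → S) ↔ (G ↔ D))

¬Q = ¬T = F
¬Q → P = F → T = T
D → S = T → T = T
G ↔ D = T ↔ T = T
(D → S) ↔ (G ↔ D) = T ↔ T = T
(¬Q → P) ↔ ((D → S) ↔ (G ↔ D)) = T ↔ T = T
Hence (B) is true.

(C): This is (P → D) ∨ ((S ↑ ¬Q) → (G ∨ ¬Q)).

P → D = T → T = T
¬Q = ¬T = F
S ↑ ¬Q = T ↑ F = T
¬Q = ¬T = F
G ∨ ¬Q = T ∨ F = T
(S ↑ ¬Q) → (G ∨ ¬Q) = T → T = T
(P → D) ∨ ((S ↑ ¬Q) → (G ∨ ¬Q)) = T ∨ T = T
Hence (C) is true.

True statements: 3 ((A), (B), (C)).

3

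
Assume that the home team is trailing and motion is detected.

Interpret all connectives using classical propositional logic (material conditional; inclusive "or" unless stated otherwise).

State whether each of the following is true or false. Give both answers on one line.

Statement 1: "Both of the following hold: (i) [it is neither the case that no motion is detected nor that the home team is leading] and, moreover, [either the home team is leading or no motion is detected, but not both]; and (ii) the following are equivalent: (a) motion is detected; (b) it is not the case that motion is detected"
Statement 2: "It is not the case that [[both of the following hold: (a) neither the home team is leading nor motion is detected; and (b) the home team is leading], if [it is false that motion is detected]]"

Let W = "motion is detected" (T), U = "the home team is leading" (F).

Statement 1: Parsed as ((~W nor U) & (U xor ~W)) & (W <-> ~W)

~W = ~T = F
~W nor U = F nor F = T
~W = ~T = F
U xor ~W = F xor F = F
(~W nor U) & (U xor ~W) = T & F = F
~W = ~T = F
W <-> ~W = T <-> F = F
((~W nor U) & (U xor ~W)) & (W <-> ~W) = F & F = F
Thus Statement 1 is false.

Statement 2: In symbols: ~(~W -> ((U nor W) & U))

~W = ~T = F
U nor W = F nor T = F
(U nor W) & U = F & F = F
~W -> ((U nor W) & U) = F -> F = T
~(~W -> ((U nor W) & U)) = ~T = F
Hence Statement 2 is false.

Statement 1 false, Statement 2 false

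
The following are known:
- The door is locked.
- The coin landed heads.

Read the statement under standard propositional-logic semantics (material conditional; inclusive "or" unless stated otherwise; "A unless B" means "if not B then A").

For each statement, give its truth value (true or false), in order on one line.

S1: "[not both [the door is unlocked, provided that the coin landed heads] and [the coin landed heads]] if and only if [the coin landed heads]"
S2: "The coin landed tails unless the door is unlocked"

S1 T / S2 F

Let N = "the coin landed heads" (T), R = "the door is locked" (T).

S1: Formalization: ((N → ¬R) ↑ N) ↔ N

¬R = ¬T = F
N → ¬R = T → F = F
(N → ¬R) ↑ N = F ↑ T = T
((N → ¬R) ↑ N) ↔ N = T ↔ T = T
So S1 is true.

S2: Formalization: ¬N ∨ ¬R

¬N = ¬T = F
¬R = ¬T = F
¬N ∨ ¬R = F ∨ F = F
Hence S2 is false.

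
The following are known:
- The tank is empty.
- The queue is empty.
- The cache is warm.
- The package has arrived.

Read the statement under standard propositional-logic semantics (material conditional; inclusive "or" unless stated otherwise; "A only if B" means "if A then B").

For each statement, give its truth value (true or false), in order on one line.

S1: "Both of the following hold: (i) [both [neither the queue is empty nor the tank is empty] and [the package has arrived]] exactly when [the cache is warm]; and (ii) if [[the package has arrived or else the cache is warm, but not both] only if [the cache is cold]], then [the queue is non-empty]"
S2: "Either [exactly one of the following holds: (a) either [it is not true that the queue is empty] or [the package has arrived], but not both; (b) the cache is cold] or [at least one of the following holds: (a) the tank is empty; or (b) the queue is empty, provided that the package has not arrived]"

S1 False / S2 True

Let Q = "the queue is empty" (T), P = "the tank is full" (F), S = "the package has arrived" (T), R = "the cache is warm" (T).

S1: In symbols: (((Q ↓ ¬P) ∧ S) ↔ R) ∧ (((S ⊕ R) → ¬R) → ¬Q)

¬P = ¬F = T
Q ↓ ¬P = T ↓ T = F
(Q ↓ ¬P) ∧ S = F ∧ T = F
((Q ↓ ¬P) ∧ S) ↔ R = F ↔ T = F
S ⊕ R = T ⊕ T = F
¬R = ¬T = F
(S ⊕ R) → ¬R = F → F = T
¬Q = ¬T = F
((S ⊕ R) → ¬R) → ¬Q = T → F = F
(((Q ↓ ¬P) ∧ S) ↔ R) ∧ (((S ⊕ R) → ¬R) → ¬Q) = F ∧ F = F
Hence S1 is false.

S2: Formalization: ((¬Q ⊕ S) ⊕ ¬R) ∨ (¬P ∨ (¬S → Q))

¬Q = ¬T = F
¬Q ⊕ S = F ⊕ T = T
¬R = ¬T = F
(¬Q ⊕ S) ⊕ ¬R = T ⊕ F = T
¬P = ¬F = T
¬S = ¬T = F
¬S → Q = F → T = T
¬P ∨ (¬S → Q) = T ∨ T = T
((¬Q ⊕ S) ⊕ ¬R) ∨ (¬P ∨ (¬S → Q)) = T ∨ T = T
Hence S2 is true.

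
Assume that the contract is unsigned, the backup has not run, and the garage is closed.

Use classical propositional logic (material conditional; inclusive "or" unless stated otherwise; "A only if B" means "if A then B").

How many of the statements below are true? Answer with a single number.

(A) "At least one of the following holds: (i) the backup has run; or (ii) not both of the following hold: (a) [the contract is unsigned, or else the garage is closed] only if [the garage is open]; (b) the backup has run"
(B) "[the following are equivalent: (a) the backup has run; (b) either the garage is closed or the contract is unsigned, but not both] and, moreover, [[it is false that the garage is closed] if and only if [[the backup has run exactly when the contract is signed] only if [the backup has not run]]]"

Let M = "the backup has run" (F), L = "the contract is signed" (F), K = "the garage is closed" (T).

(A): In symbols: M ∨ (((¬L ∨ K) → ¬K) ↑ M)

¬L = ¬F = T
¬L ∨ K = T ∨ T = T
¬K = ¬T = F
(¬L ∨ K) → ¬K = T → F = F
((¬L ∨ K) → ¬K) ↑ M = F ↑ F = T
M ∨ (((¬L ∨ K) → ¬K) ↑ M) = F ∨ T = T
Thus (A) is true.

(B): This is (M ↔ (K ⊕ ¬L)) ∧ (¬K ↔ ((M ↔ L) → ¬M)).

¬L = ¬F = T
K ⊕ ¬L = T ⊕ T = F
M ↔ (K ⊕ ¬L) = F ↔ F = T
¬K = ¬T = F
M ↔ L = F ↔ F = T
¬M = ¬F = T
(M ↔ L) → ¬M = T → T = T
¬K ↔ ((M ↔ L) → ¬M) = F ↔ T = F
(M ↔ (K ⊕ ¬L)) ∧ (¬K ↔ ((M ↔ L) → ¬M)) = T ∧ F = F
So (B) is false.

1 of the 2 statements is true.

1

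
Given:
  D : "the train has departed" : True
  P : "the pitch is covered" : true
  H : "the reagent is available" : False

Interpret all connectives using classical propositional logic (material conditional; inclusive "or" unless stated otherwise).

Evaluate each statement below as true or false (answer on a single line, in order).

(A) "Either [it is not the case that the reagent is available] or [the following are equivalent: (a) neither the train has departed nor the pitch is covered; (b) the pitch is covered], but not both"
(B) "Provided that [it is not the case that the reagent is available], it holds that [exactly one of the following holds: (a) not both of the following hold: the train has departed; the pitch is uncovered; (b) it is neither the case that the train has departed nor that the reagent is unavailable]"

(A): In symbols: not H xor ((D nor P) iff P)

not H = not False = True
D nor P = True nor True = False
(D nor P) iff P = False iff True = False
not H xor ((D nor P) iff P) = True xor False = True
So (A) is true.

(B): In symbols: not H -> ((D nand not P) xor (D nor not H))

not H = not False = True
not P = not True = False
D nand not P = True nand False = True
not H = not False = True
D nor not H = True nor True = False
(D nand not P) xor (D nor not H) = True xor False = True
not H -> ((D nand not P) xor (D nor not H)) = True -> True = True
So (B) is true.

(A) T; (B) T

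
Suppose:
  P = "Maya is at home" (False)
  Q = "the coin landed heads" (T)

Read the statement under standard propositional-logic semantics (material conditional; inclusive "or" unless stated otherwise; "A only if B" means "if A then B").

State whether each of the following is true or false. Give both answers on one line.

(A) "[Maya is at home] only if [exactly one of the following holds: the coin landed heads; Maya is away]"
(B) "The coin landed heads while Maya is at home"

(A): In symbols: P -> (Q xor not P)

not P = not False = True
Q xor not P = True xor True = False
P -> (Q xor not P) = False -> False = True
So (A) is true.

(B): Formalization: Q and P

Q and P = True and False = False
So (B) is false.

(A) true / (B) false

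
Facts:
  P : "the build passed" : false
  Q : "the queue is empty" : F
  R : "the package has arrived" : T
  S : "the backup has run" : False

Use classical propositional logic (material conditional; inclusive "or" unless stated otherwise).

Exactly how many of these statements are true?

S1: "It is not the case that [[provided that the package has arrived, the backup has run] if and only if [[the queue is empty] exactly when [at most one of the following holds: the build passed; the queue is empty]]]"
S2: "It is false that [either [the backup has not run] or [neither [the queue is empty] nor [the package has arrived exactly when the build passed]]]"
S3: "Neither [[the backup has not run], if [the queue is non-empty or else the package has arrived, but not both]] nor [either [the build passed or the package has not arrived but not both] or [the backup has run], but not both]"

S1: In symbols: ¬((R → S) ↔ (Q ↔ (P ↑ Q)))

R → S = T → F = F
P ↑ Q = F ↑ F = T
Q ↔ (P ↑ Q) = F ↔ T = F
(R → S) ↔ (Q ↔ (P ↑ Q)) = F ↔ F = T
¬((R → S) ↔ (Q ↔ (P ↑ Q))) = ¬T = F
So S1 is false.

S2: In symbols: ¬(¬S ∨ (Q ↓ (R ↔ P)))

¬S = ¬F = T
R ↔ P = T ↔ F = F
Q ↓ (R ↔ P) = F ↓ F = T
¬S ∨ (Q ↓ (R ↔ P)) = T ∨ T = T
¬(¬S ∨ (Q ↓ (R ↔ P))) = ¬T = F
Thus S2 is false.

S3: In symbols: ((¬Q ⊕ R) → ¬S) ↓ ((P ⊕ ¬R) ⊕ S)

¬Q = ¬F = T
¬Q ⊕ R = T ⊕ T = F
¬S = ¬F = T
(¬Q ⊕ R) → ¬S = F → T = T
¬R = ¬T = F
P ⊕ ¬R = F ⊕ F = F
(P ⊕ ¬R) ⊕ S = F ⊕ F = F
((¬Q ⊕ R) → ¬S) ↓ ((P ⊕ ¬R) ⊕ S) = T ↓ F = F
Thus S3 is false.

Count: 0.

0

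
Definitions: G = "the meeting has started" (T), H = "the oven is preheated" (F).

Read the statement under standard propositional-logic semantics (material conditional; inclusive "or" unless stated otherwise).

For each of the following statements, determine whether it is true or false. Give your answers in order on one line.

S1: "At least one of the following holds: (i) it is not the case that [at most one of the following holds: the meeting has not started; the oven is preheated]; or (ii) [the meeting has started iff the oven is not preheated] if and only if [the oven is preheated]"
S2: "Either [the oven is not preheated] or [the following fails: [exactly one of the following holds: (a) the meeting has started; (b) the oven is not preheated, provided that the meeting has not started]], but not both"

S1: Parsed as ~(~G nand H) | ((G <-> ~H) <-> H)

~G = ~T = F
~G nand H = F nand F = T
~(~G nand H) = ~T = F
~H = ~F = T
G <-> ~H = T <-> T = T
(G <-> ~H) <-> H = T <-> F = F
~(~G nand H) | ((G <-> ~H) <-> H) = F | F = F
Hence S1 is false.

S2: Formalization: ~H xor ~(G xor (~G -> ~H))

~H = ~F = T
~G = ~T = F
~H = ~F = T
~G -> ~H = F -> T = T
G xor (~G -> ~H) = T xor T = F
~(G xor (~G -> ~H)) = ~F = T
~H xor ~(G xor (~G -> ~H)) = T xor T = F
Hence S2 is false.

S1 false / S2 false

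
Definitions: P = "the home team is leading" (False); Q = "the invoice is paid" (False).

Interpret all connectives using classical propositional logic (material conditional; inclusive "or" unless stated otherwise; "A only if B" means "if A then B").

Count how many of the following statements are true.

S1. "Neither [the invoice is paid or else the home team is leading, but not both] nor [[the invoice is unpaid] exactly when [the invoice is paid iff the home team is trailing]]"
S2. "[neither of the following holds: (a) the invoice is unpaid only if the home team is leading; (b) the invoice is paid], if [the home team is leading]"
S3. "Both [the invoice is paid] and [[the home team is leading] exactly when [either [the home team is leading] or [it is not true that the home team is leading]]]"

2

S1: This is (Q ⊕ P) ↓ (¬Q ↔ (Q ↔ ¬P)).

Q ⊕ P = F ⊕ F = F
¬Q = ¬F = T
¬P = ¬F = T
Q ↔ ¬P = F ↔ T = F
¬Q ↔ (Q ↔ ¬P) = T ↔ F = F
(Q ⊕ P) ↓ (¬Q ↔ (Q ↔ ¬P)) = F ↓ F = T
So S1 is true.

S2: This is P → ((¬Q → P) ↓ Q).

¬Q = ¬F = T
¬Q → P = T → F = F
(¬Q → P) ↓ Q = F ↓ F = T
P → ((¬Q → P) ↓ Q) = F → T = T
Hence S2 is true.

S3: Parsed as Q ∧ (P ↔ (P ∨ ¬P))

¬P = ¬F = T
P ∨ ¬P = F ∨ T = T
P ↔ (P ∨ ¬P) = F ↔ T = F
Q ∧ (P ↔ (P ∨ ¬P)) = F ∧ F = F
Hence S3 is false.

Count: 2.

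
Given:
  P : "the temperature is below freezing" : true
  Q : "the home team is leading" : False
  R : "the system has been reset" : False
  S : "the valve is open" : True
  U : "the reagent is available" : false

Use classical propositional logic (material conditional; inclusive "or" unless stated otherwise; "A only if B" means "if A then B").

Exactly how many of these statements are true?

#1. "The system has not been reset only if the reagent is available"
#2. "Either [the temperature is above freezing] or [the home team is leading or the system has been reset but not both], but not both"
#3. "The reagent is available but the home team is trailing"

0

#1: This is ¬R → U.

¬R = ¬F = T
¬R → U = T → F = F
Thus #1 is false.

#2: This is ¬P ⊕ (Q ⊕ R).

¬P = ¬T = F
Q ⊕ R = F ⊕ F = F
¬P ⊕ (Q ⊕ R) = F ⊕ F = F
So #2 is false.

#3: In symbols: U ∧ ¬Q

¬Q = ¬F = T
U ∧ ¬Q = F ∧ T = F
Hence #3 is false.

0 of the 3 statements are true (none).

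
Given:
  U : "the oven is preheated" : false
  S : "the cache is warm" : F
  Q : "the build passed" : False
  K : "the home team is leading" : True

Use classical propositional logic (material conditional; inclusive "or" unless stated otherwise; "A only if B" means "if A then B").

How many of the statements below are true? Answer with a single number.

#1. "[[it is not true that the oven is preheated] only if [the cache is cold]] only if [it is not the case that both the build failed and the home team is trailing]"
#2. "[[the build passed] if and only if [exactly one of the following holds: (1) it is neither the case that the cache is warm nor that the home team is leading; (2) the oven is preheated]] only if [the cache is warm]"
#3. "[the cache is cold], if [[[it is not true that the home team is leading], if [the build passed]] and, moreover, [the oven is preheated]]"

#1: Formalization: (not U -> not S) -> (not Q nand not K)

not U = not False = True
not S = not False = True
not U -> not S = True -> True = True
not Q = not False = True
not K = not True = False
not Q nand not K = True nand False = True
(not U -> not S) -> (not Q nand not K) = True -> True = True
Thus #1 is true.

#2: This is (Q iff ((S nor K) xor U)) -> S.

S nor K = False nor True = False
(S nor K) xor U = False xor False = False
Q iff ((S nor K) xor U) = False iff False = True
(Q iff ((S nor K) xor U)) -> S = True -> False = False
Hence #2 is false.

#3: Formalization: ((Q -> not K) and U) -> not S

not K = not True = False
Q -> not K = False -> False = True
(Q -> not K) and U = True and False = False
not S = not False = True
((Q -> not K) and U) -> not S = False -> True = True
So #3 is true.

Count: 2.

2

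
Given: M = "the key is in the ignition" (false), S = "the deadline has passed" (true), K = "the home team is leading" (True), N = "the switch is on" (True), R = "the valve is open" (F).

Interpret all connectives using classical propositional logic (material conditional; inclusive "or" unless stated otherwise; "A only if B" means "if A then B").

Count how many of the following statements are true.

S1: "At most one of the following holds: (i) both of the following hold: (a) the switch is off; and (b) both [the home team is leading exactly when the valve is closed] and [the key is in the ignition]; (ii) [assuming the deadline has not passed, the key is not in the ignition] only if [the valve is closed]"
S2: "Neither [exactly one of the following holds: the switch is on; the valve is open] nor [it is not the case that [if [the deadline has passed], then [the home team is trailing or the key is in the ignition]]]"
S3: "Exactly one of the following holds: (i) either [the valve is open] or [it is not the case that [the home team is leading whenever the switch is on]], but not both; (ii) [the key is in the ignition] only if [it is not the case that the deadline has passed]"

2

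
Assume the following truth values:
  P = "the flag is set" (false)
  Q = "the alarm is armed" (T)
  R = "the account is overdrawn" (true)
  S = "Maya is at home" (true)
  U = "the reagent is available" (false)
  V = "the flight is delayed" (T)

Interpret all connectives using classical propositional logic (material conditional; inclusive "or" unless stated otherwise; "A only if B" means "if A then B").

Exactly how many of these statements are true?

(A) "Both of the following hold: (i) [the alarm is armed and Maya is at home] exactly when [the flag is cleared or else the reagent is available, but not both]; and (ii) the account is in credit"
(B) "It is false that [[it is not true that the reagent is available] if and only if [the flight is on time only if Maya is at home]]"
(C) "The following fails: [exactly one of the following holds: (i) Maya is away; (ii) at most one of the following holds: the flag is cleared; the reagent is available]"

(A): Formalization: ((Q and S) iff (not P xor U)) and not R

Q and S = True and True = True
not P = not False = True
not P xor U = True xor False = True
(Q and S) iff (not P xor U) = True iff True = True
not R = not True = False
((Q and S) iff (not P xor U)) and not R = True and False = False
So (A) is false.

(B): This is not (not U iff (not V -> S)).

not U = not False = True
not V = not True = False
not V -> S = False -> True = True
not U iff (not V -> S) = True iff True = True
not (not U iff (not V -> S)) = not True = False
Hence (B) is false.

(C): Formalization: not (not S xor (not P nand U))

not S = not True = False
not P = not False = True
not P nand U = True nand False = True
not S xor (not P nand U) = False xor True = True
not (not S xor (not P nand U)) = not True = False
Hence (C) is false.

0 of the 3 statements are true (none).

0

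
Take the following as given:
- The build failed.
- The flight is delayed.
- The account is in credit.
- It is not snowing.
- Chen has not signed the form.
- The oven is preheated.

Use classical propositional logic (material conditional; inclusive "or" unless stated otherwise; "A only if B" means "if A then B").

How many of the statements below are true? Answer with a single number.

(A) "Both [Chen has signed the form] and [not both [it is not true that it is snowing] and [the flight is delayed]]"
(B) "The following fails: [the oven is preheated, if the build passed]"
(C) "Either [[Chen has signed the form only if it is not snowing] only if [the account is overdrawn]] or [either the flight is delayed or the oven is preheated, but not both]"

0

Let P = "Chen has signed the form" (F), V = "it is snowing" (F), D = "the flight is delayed" (T), S = "the build passed" (F), U = "the oven is preheated" (T), W = "the account is overdrawn" (F).

(A): Parsed as P & (~V nand D)

~V = ~F = T
~V nand D = T nand T = F
P & (~V nand D) = F & F = F
So (A) is false.

(B): This is ~(S -> U).

S -> U = F -> T = T
~(S -> U) = ~T = F
Thus (B) is false.

(C): Parsed as ((P -> ~V) -> W) | (D xor U)

~V = ~F = T
P -> ~V = F -> T = T
(P -> ~V) -> W = T -> F = F
D xor U = T xor T = F
((P -> ~V) -> W) | (D xor U) = F | F = F
Hence (C) is false.

Count: 0.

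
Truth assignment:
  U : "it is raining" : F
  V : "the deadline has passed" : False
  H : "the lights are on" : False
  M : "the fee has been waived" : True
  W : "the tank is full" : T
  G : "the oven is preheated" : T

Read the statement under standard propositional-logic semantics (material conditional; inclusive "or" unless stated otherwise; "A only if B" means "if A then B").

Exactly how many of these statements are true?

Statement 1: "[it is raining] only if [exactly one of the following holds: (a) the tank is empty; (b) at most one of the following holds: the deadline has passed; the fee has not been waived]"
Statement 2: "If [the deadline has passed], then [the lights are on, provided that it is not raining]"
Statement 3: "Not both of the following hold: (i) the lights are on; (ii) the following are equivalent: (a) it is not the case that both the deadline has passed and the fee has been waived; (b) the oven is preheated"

3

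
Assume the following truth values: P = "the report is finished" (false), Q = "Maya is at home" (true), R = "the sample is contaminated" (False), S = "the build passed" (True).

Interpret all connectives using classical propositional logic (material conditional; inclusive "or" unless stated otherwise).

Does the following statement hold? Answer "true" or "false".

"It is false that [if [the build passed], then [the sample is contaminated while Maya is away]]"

The statement is true.

Parsed as ~(S -> (R & ~Q))

~Q = ~T = F
R & ~Q = F & F = F
S -> (R & ~Q) = T -> F = F
~(S -> (R & ~Q)) = ~F = T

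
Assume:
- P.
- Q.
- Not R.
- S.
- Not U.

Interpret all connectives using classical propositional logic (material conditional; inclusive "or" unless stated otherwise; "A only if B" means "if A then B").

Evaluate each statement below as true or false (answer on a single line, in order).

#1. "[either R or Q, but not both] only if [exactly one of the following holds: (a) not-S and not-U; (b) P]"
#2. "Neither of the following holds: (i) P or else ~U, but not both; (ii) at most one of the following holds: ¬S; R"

#1 true / #2 false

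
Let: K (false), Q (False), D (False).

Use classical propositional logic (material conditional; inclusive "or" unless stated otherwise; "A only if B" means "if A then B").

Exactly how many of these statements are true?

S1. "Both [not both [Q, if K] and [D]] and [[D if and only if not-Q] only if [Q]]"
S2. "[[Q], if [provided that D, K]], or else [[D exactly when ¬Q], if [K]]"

S1: Parsed as ((K -> Q) nand D) and ((D iff not Q) -> Q)

K -> Q = False -> False = True
(K -> Q) nand D = True nand False = True
not Q = not False = True
D iff not Q = False iff True = False
(D iff not Q) -> Q = False -> False = True
((K -> Q) nand D) and ((D iff not Q) -> Q) = True and True = True
Thus S1 is true.

S2: Parsed as ((D -> K) -> Q) or (K -> (D iff not Q))

D -> K = False -> False = True
(D -> K) -> Q = True -> False = False
not Q = not False = True
D iff not Q = False iff True = False
K -> (D iff not Q) = False -> False = True
((D -> K) -> Q) or (K -> (D iff not Q)) = False or True = True
Thus S2 is true.

2 of the 2 statements are true (S1, S2).

2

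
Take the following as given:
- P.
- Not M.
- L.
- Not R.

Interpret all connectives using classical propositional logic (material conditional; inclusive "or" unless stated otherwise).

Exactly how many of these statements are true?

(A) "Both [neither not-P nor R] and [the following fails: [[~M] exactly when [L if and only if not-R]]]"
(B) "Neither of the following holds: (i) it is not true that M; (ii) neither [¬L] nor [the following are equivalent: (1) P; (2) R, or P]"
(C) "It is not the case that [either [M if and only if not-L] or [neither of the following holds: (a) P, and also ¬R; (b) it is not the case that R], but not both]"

(A): This is (~P nor R) & ~(~M <-> (L <-> ~R)).

~P = ~T = F
~P nor R = F nor F = T
~M = ~F = T
~R = ~F = T
L <-> ~R = T <-> T = T
~M <-> (L <-> ~R) = T <-> T = T
~(~M <-> (L <-> ~R)) = ~T = F
(~P nor R) & ~(~M <-> (L <-> ~R)) = T & F = F
So (A) is false.

(B): Parsed as ~M nor (~L nor (P <-> (R | P)))

~M = ~F = T
~L = ~T = F
R | P = F | T = T
P <-> (R | P) = T <-> T = T
~L nor (P <-> (R | P)) = F nor T = F
~M nor (~L nor (P <-> (R | P))) = T nor F = F
So (B) is false.

(C): In symbols: ~((M <-> ~L) xor ((P & ~R) nor ~R))

~L = ~T = F
M <-> ~L = F <-> F = T
~R = ~F = T
P & ~R = T & T = T
~R = ~F = T
(P & ~R) nor ~R = T nor T = F
(M <-> ~L) xor ((P & ~R) nor ~R) = T xor F = T
~((M <-> ~L) xor ((P & ~R) nor ~R)) = ~T = F
Hence (C) is false.

Count: 0.

0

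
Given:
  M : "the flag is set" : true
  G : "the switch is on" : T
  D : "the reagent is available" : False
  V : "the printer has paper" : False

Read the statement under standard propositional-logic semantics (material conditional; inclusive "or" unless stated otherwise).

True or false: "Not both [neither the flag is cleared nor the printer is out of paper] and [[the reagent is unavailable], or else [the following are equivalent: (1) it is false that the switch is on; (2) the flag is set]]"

Formalization: (not M nor not V) nand (not D or (not G iff M))

not M = not True = False
not V = not False = True
not M nor not V = False nor True = False
not D = not False = True
not G = not True = False
not G iff M = False iff True = False
not D or (not G iff M) = True or False = True
(not M nor not V) nand (not D or (not G iff M)) = False nand True = True

True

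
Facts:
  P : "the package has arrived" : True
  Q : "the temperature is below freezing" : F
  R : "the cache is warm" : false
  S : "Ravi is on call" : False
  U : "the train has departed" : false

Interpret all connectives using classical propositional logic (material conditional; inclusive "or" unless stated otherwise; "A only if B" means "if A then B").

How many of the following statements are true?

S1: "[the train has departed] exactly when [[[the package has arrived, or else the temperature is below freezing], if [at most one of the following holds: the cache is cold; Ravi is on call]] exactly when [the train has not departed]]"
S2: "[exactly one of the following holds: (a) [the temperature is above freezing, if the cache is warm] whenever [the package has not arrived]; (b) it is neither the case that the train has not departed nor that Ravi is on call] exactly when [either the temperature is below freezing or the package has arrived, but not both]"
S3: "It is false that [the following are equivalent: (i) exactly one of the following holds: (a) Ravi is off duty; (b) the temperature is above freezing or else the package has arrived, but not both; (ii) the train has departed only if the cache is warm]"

S1: Formalization: U <-> (((~R nand S) -> (P | Q)) <-> ~U)

~R = ~F = T
~R nand S = T nand F = T
P | Q = T | F = T
(~R nand S) -> (P | Q) = T -> T = T
~U = ~F = T
((~R nand S) -> (P | Q)) <-> ~U = T <-> T = T
U <-> (((~R nand S) -> (P | Q)) <-> ~U) = F <-> T = F
Hence S1 is false.

S2: Formalization: ((~P -> (R -> ~Q)) xor (~U nor S)) <-> (Q xor P)

~P = ~T = F
~Q = ~F = T
R -> ~Q = F -> T = T
~P -> (R -> ~Q) = F -> T = T
~U = ~F = T
~U nor S = T nor F = F
(~P -> (R -> ~Q)) xor (~U nor S) = T xor F = T
Q xor P = F xor T = T
((~P -> (R -> ~Q)) xor (~U nor S)) <-> (Q xor P) = T <-> T = T
So S2 is true.

S3: Parsed as ~((~S xor (~Q xor P)) <-> (U -> R))

~S = ~F = T
~Q = ~F = T
~Q xor P = T xor T = F
~S xor (~Q xor P) = T xor F = T
U -> R = F -> F = T
(~S xor (~Q xor P)) <-> (U -> R) = T <-> T = T
~((~S xor (~Q xor P)) <-> (U -> R)) = ~T = F
Hence S3 is false.

Count: 1.

1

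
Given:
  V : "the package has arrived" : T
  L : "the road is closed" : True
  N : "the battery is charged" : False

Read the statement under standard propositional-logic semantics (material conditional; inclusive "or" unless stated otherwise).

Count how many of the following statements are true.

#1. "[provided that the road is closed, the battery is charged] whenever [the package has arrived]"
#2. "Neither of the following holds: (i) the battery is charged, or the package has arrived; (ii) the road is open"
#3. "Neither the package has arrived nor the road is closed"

0

#1: In symbols: V -> (L -> N)

L -> N = True -> False = False
V -> (L -> N) = True -> False = False
Thus #1 is false.

#2: In symbols: (N or V) nor not L

N or V = False or True = True
not L = not True = False
(N or V) nor not L = True nor False = False
So #2 is false.

#3: This is V nor L.

V nor L = True nor True = False
Thus #3 is false.

Count: 0.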